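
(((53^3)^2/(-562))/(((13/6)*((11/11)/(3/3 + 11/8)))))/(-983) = 1263368584353/28727192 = 43978.14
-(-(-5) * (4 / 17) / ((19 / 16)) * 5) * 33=-52800 / 323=-163.47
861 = 861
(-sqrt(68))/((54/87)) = -29 * sqrt(17)/9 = -13.29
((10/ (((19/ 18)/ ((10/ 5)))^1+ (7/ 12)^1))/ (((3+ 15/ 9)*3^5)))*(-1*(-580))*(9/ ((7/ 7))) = 290/ 7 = 41.43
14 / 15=0.93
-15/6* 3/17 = -15/34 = -0.44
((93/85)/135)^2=961/14630625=0.00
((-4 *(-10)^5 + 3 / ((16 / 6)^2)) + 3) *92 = 588805037 / 16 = 36800314.81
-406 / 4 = -101.50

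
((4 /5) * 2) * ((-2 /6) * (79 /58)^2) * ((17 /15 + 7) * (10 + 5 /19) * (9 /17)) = -59389356 /1358215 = -43.73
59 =59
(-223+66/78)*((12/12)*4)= -11552/13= -888.62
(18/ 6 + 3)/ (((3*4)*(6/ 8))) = 2/ 3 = 0.67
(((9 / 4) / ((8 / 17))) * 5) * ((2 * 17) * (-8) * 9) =-117045 / 2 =-58522.50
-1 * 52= -52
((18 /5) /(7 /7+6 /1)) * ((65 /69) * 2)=156 /161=0.97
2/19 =0.11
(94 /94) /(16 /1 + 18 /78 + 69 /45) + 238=824627 /3464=238.06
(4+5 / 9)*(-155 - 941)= -44936 / 9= -4992.89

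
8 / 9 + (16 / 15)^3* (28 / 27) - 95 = -8461187 / 91125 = -92.85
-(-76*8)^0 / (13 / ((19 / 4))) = -19 / 52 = -0.37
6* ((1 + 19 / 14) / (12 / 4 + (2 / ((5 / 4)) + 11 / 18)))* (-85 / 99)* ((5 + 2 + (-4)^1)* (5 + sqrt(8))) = -54.73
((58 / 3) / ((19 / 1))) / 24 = 29 / 684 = 0.04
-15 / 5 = -3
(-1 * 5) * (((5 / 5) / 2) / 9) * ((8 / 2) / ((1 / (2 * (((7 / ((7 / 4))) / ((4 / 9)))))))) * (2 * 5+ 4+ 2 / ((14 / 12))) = -2200 / 7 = -314.29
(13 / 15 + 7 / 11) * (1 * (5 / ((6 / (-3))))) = -124 / 33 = -3.76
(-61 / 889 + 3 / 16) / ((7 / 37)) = 62567 / 99568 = 0.63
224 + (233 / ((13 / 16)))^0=225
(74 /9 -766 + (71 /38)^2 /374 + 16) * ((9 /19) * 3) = -10816105461 /10261064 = -1054.09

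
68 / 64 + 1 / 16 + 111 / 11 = 987 / 88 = 11.22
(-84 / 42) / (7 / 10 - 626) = 20 / 6253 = 0.00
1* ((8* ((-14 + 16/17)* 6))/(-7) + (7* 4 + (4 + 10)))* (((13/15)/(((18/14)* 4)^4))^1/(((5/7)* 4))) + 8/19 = 12968648423/27125798400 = 0.48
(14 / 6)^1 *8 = 56 / 3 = 18.67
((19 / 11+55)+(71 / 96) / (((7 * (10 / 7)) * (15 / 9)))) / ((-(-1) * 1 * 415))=999181 / 7304000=0.14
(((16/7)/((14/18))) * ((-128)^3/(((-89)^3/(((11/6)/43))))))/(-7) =-553648128/10397587781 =-0.05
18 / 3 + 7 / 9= 61 / 9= 6.78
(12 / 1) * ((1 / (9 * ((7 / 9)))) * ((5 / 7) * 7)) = 60 / 7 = 8.57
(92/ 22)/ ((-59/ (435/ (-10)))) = 3.08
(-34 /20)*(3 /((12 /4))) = -17 /10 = -1.70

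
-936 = -936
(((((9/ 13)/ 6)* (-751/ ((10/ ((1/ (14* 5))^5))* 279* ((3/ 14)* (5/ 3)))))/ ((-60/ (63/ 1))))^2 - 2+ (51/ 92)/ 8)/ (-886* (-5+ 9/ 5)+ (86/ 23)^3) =-4488467697502396562493137799833/ 6712748798491894704000000000000000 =-0.00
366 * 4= 1464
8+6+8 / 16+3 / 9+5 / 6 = 47 / 3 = 15.67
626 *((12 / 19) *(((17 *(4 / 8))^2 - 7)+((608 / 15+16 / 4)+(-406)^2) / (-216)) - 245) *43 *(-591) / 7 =70146046888 / 45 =1558801041.96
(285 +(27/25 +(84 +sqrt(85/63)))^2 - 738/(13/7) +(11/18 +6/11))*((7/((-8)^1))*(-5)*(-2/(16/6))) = -24039.68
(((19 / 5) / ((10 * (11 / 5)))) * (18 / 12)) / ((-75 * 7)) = -19 / 38500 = -0.00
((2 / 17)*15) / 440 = 3 / 748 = 0.00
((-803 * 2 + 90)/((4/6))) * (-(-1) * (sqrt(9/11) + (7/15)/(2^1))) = -6822 * sqrt(11)/11 - 2653/5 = -2587.51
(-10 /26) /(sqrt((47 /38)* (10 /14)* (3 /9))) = -sqrt(187530) /611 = -0.71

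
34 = 34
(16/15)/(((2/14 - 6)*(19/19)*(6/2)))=-0.06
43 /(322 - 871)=-43 /549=-0.08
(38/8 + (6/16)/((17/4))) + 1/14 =2337/476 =4.91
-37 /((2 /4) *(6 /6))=-74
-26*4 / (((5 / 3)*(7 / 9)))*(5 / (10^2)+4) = -56862 / 175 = -324.93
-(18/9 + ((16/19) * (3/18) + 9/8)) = -3.27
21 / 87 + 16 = 471 / 29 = 16.24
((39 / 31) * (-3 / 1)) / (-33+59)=-9 / 62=-0.15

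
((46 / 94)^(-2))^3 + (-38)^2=224543039045 / 148035889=1516.81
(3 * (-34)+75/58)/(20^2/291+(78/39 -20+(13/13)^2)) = 1699731/263726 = 6.45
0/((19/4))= 0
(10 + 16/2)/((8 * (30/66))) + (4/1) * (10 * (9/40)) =279/20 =13.95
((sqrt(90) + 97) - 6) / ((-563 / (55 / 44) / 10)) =-2275 / 1126 - 75* sqrt(10) / 1126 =-2.23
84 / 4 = 21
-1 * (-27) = 27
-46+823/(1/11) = 9007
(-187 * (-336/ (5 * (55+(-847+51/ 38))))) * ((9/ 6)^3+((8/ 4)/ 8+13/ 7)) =-4363084/ 50075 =-87.13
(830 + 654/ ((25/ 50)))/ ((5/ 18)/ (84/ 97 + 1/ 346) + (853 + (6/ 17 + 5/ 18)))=19077942708/ 7620026741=2.50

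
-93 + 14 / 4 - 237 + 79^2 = 11829 / 2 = 5914.50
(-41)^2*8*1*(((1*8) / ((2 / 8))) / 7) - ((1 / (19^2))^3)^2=952469089011255460089 / 15493204433463127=61476.57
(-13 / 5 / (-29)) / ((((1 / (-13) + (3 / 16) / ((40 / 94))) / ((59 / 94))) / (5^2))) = 7976800 / 2062219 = 3.87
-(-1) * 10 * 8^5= 327680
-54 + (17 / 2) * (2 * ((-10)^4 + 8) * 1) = 170082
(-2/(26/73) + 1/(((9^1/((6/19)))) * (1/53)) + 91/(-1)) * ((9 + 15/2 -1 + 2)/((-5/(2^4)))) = 5306.32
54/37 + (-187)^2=1293907/37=34970.46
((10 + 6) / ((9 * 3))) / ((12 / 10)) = 0.49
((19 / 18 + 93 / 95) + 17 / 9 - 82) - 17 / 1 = -162581 / 1710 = -95.08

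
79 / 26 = 3.04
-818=-818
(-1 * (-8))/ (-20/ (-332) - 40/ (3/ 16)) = -1992/ 53105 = -0.04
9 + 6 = 15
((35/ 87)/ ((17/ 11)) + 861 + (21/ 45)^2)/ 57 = 95559457/ 6322725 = 15.11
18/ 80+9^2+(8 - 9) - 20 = 2409/ 40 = 60.22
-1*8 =-8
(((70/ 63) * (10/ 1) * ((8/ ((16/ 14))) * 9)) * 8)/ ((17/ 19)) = 106400/ 17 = 6258.82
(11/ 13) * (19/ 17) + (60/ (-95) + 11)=47508/ 4199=11.31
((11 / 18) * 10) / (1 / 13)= 715 / 9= 79.44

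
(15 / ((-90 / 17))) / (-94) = 0.03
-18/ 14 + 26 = 173/ 7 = 24.71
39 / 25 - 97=-2386 / 25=-95.44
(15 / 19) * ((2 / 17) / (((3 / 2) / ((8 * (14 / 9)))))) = 2240 / 2907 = 0.77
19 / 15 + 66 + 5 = 1084 / 15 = 72.27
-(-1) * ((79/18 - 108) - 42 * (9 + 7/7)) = -9425/18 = -523.61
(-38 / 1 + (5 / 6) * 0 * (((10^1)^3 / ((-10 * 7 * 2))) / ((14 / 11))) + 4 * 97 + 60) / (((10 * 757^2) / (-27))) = -1107 / 573049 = -0.00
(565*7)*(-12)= -47460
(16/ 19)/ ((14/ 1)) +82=10914/ 133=82.06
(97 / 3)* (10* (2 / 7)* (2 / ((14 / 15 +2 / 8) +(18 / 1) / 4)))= 77600 / 2387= 32.51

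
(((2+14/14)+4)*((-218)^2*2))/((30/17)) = 377023.73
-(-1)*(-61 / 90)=-0.68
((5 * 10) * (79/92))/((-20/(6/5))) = -237/92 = -2.58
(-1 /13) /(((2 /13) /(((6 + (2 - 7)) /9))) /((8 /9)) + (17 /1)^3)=-4 /255557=-0.00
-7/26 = -0.27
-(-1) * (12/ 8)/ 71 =3/ 142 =0.02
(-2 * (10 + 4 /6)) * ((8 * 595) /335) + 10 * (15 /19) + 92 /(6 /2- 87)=-2640551 /8911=-296.32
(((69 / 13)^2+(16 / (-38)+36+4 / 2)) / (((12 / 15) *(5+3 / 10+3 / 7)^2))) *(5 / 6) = 2155234375 / 1032664022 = 2.09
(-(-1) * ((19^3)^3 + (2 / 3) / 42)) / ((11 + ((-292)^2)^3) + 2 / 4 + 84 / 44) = 447245149121716 / 859132877359343769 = 0.00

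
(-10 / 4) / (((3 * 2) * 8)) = -0.05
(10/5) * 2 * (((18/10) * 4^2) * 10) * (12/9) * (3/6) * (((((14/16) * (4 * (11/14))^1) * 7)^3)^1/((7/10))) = 7826280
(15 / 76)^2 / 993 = 0.00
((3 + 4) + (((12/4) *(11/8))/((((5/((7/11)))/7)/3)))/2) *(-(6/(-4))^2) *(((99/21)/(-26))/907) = 3267/580480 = 0.01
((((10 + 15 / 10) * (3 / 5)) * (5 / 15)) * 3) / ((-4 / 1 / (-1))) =69 / 40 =1.72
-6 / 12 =-1 / 2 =-0.50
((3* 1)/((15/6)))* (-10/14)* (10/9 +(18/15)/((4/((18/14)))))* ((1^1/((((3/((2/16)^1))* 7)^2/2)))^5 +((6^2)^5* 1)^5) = -426596267091033369295881188487184677116630245849343855035417519/411367690057587118571520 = -1037019380475200692770722000000000000000.00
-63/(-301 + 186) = 63/115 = 0.55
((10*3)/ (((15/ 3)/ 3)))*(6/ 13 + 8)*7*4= 55440/ 13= 4264.62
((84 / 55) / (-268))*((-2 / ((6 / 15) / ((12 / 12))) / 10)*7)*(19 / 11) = 0.03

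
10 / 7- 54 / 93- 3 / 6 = 151 / 434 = 0.35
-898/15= -59.87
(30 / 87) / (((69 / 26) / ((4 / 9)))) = 1040 / 18009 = 0.06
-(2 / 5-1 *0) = -2 / 5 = -0.40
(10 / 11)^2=100 / 121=0.83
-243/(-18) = 27/2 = 13.50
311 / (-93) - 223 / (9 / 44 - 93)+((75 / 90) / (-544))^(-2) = 1348467286333 / 3164325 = 426146.90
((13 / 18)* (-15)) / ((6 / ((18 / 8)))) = -65 / 16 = -4.06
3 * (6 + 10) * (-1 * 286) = -13728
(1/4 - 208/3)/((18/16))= -1658/27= -61.41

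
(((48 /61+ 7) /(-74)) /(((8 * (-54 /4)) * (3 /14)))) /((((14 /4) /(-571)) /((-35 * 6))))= 9492875 /60939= 155.78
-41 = -41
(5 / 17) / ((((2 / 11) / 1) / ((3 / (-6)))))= -55 / 68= -0.81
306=306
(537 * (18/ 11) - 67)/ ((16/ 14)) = 62503/ 88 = 710.26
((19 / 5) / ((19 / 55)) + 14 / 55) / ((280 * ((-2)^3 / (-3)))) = 1857 / 123200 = 0.02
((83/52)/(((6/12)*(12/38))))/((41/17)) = 26809/6396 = 4.19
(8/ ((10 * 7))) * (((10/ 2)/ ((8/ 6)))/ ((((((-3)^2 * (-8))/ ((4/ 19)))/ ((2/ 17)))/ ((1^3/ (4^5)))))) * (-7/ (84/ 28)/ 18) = 1/ 53581824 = 0.00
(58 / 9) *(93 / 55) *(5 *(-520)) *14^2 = -183252160 / 33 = -5553095.76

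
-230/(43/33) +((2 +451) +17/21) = 277.30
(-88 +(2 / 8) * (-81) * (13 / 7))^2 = 12369289 / 784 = 15777.15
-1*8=-8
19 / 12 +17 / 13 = 451 / 156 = 2.89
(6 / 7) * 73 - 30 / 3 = 368 / 7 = 52.57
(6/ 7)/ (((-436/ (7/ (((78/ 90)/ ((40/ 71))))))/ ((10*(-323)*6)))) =17442000/ 100607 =173.37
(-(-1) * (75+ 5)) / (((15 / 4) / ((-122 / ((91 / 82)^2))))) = -52500992 / 24843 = -2113.31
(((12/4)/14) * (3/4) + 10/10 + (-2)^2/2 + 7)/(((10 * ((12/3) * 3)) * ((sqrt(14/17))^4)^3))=13734276761/50598481920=0.27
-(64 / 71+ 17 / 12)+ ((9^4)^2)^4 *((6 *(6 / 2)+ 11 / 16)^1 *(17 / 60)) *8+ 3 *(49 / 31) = 38414966103661596951894379072715166113 / 264120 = 145445123821223674662632100000000.00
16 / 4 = 4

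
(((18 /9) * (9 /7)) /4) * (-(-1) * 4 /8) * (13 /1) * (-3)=-351 /28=-12.54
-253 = -253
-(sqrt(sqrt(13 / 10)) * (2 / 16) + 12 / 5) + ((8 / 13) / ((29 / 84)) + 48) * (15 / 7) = -10^(3 / 4) * 13^(1 / 4) / 80 + 1375932 / 13195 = 104.14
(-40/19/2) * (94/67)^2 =-176720/85291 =-2.07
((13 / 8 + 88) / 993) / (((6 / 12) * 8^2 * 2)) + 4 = 678127 / 169472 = 4.00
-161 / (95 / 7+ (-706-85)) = 1127 / 5442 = 0.21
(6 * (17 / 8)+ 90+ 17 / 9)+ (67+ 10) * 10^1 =31487 / 36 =874.64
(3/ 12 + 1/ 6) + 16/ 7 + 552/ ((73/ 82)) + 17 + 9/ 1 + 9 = 4033367/ 6132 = 657.76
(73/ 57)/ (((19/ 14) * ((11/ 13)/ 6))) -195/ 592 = 14956279/ 2350832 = 6.36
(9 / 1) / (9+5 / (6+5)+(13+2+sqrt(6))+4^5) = 1141767 / 133009363-1089 *sqrt(6) / 133009363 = 0.01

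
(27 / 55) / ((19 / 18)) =486 / 1045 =0.47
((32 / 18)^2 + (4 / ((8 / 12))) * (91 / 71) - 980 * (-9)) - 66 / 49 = 2488145312 / 281799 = 8829.50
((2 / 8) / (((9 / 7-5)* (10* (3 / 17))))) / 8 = -119 / 24960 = -0.00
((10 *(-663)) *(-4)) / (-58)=-13260 / 29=-457.24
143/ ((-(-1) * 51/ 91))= 13013/ 51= 255.16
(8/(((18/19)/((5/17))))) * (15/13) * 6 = 3800/221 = 17.19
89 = 89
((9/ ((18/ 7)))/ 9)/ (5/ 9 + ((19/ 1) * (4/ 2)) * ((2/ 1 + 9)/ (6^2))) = 7/ 219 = 0.03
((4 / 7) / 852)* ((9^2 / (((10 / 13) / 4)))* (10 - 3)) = 702 / 355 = 1.98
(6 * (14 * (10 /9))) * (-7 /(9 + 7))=-40.83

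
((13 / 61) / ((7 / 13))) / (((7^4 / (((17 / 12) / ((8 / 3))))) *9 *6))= 2873 / 1771592256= 0.00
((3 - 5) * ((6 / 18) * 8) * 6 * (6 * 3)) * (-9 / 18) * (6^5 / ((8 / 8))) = 2239488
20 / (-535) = -4 / 107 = -0.04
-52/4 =-13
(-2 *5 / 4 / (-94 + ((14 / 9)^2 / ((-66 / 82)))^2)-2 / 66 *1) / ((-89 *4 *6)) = 7035755 / 17115784225056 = 0.00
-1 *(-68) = 68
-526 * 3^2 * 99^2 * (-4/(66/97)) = 272763612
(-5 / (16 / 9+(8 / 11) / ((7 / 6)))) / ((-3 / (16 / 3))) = 385 / 104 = 3.70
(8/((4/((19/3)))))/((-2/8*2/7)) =-532/3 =-177.33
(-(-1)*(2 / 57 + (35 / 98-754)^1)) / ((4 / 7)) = -601379 / 456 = -1318.81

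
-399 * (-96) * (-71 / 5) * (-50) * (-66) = -1794925440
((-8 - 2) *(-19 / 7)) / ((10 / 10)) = 190 / 7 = 27.14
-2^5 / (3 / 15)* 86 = -13760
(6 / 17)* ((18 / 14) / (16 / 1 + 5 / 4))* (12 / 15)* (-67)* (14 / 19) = -38592 / 37145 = -1.04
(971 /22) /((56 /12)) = 2913 /308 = 9.46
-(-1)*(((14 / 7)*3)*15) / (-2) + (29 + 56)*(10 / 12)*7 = 450.83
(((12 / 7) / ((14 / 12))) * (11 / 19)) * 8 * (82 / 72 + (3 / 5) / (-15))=174064 / 23275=7.48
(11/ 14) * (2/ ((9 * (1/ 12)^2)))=25.14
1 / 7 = 0.14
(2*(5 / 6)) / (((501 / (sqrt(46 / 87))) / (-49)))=-245*sqrt(4002) / 130761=-0.12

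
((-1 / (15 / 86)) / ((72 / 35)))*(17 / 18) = -5117 / 1944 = -2.63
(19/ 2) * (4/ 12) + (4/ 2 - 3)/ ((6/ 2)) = 17/ 6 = 2.83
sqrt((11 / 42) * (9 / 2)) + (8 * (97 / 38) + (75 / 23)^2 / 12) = sqrt(231) / 14 + 856633 / 40204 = 22.39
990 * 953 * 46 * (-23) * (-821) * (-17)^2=236839842068940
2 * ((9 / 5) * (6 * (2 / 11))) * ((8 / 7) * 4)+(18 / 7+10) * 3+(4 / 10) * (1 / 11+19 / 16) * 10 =93603 / 1540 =60.78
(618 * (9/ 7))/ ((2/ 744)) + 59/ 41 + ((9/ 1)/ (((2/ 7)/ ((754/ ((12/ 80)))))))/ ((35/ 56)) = 157541765/ 287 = 548926.01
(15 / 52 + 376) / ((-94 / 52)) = -19567 / 94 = -208.16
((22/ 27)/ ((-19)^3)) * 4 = -88/ 185193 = -0.00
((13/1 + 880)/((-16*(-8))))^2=797449/16384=48.67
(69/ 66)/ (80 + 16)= 23/ 2112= 0.01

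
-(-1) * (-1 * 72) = -72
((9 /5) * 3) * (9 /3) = 16.20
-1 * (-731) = 731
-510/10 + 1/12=-611/12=-50.92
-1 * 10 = -10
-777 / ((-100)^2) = -777 / 10000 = -0.08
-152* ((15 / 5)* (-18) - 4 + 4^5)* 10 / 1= -1468320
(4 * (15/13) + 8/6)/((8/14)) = 406/39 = 10.41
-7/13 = -0.54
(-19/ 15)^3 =-6859/ 3375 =-2.03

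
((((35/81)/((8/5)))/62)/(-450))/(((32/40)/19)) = -665/2892672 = -0.00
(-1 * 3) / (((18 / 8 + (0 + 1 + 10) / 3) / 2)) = -72 / 71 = -1.01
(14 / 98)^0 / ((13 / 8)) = 0.62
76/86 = 38/43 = 0.88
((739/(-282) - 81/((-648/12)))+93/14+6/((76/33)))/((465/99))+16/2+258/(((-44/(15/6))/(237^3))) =-8319283574393521/42631820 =-195142585.38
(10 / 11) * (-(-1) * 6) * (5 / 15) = 20 / 11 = 1.82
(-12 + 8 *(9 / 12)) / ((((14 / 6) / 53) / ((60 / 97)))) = -57240 / 679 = -84.30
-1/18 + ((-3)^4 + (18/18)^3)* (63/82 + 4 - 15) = -15103/18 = -839.06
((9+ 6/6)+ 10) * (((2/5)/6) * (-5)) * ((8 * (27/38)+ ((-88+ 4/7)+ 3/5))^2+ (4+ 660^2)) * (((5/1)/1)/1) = -782187073684/53067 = -14739613.58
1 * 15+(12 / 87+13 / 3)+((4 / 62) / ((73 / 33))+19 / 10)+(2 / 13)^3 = 92582784143 / 4325475570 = 21.40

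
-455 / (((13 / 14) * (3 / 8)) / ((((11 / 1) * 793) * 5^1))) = -56990266.67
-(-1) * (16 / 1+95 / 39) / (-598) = -719 / 23322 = -0.03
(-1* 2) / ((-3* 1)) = 2 / 3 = 0.67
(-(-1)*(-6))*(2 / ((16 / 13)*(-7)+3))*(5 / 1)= 780 / 73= 10.68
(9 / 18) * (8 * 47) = 188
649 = 649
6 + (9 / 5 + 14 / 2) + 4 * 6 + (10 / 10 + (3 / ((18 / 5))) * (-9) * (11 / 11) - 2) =303 / 10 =30.30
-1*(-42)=42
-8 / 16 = -1 / 2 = -0.50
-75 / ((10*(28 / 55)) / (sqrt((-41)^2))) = -33825 / 56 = -604.02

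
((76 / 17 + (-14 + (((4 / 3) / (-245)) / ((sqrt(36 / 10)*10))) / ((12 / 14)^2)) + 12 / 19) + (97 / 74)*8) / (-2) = -9493 / 11951 + sqrt(10) / 16200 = -0.79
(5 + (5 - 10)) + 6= 6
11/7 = 1.57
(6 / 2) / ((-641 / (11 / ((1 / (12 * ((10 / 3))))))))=-1320 / 641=-2.06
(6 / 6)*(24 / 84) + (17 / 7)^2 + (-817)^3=-26721586834 / 49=-545338506.82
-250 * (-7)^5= 4201750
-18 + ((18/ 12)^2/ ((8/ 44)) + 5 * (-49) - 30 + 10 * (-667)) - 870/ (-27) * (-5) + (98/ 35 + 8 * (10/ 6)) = -2554417/ 360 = -7095.60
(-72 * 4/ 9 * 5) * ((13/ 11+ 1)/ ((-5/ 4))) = 3072/ 11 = 279.27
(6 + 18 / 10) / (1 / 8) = 312 / 5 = 62.40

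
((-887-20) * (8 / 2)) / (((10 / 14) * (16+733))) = -3628 / 535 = -6.78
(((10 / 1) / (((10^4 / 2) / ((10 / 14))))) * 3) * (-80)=-12 / 35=-0.34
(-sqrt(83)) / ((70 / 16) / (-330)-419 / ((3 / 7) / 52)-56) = 528 * sqrt(83) / 26872391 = 0.00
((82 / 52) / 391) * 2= 41 / 5083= 0.01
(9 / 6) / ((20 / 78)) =5.85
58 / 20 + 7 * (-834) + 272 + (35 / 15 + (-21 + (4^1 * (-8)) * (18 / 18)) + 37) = -5576.77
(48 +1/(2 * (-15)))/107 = 1439/3210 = 0.45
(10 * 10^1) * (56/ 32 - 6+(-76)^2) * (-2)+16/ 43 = -1154349.63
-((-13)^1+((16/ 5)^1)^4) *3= -172233/ 625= -275.57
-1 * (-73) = 73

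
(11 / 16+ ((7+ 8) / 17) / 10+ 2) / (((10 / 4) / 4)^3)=4832 / 425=11.37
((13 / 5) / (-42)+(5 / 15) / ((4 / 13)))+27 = 3923 / 140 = 28.02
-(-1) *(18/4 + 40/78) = 391/78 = 5.01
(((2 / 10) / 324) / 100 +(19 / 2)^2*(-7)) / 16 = -39.48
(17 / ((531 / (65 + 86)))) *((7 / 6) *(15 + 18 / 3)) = 125783 / 1062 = 118.44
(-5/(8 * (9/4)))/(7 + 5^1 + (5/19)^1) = -95/4194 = -0.02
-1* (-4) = 4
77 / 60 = 1.28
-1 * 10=-10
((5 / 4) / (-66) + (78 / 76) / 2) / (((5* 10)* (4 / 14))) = 0.03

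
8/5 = 1.60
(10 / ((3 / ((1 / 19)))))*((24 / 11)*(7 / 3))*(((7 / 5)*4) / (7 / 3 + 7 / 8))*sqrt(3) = 3584*sqrt(3) / 2299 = 2.70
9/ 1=9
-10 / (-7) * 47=470 / 7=67.14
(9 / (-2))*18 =-81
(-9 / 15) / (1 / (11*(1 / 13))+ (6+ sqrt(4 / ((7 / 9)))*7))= -0.03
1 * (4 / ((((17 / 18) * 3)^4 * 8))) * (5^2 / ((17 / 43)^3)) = 3.14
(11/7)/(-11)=-1/7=-0.14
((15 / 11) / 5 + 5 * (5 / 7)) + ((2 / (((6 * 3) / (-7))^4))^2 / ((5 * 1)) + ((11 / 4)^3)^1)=408382434038 / 16572987585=24.64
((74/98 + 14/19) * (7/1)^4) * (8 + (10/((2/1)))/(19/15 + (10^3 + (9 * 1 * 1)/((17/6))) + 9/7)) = 978086458713/34109294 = 28675.07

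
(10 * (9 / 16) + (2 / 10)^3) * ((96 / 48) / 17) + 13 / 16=50157 / 34000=1.48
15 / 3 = 5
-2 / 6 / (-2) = 1 / 6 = 0.17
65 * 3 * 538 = 104910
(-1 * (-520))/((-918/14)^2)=25480/210681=0.12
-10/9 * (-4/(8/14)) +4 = 106/9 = 11.78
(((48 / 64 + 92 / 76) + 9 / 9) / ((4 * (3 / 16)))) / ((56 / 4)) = 75 / 266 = 0.28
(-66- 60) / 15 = -42 / 5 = -8.40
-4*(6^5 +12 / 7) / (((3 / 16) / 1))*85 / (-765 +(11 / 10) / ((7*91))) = 89839859200 / 4873039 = 18436.11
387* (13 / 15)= 1677 / 5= 335.40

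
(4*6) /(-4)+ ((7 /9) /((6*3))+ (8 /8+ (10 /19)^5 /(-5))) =-1991547497 /401128038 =-4.96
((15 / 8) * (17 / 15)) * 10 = 85 / 4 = 21.25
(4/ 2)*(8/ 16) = 1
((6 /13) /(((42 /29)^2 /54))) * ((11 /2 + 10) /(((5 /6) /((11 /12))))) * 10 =2581029 /1274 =2025.93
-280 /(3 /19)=-5320 /3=-1773.33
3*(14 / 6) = 7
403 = 403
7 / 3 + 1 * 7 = 28 / 3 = 9.33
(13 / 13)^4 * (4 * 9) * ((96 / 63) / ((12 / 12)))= 384 / 7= 54.86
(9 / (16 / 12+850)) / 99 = 3 / 28094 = 0.00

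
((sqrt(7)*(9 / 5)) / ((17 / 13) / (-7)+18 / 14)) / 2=819*sqrt(7) / 1000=2.17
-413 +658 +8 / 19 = 4663 / 19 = 245.42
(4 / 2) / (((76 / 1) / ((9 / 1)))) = 9 / 38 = 0.24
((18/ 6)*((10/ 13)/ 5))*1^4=6/ 13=0.46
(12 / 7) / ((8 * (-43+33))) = -3 / 140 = -0.02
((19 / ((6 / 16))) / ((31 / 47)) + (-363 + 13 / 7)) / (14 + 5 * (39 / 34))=-6293264 / 436821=-14.41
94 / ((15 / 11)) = 1034 / 15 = 68.93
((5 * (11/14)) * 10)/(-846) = -275/5922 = -0.05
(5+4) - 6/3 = 7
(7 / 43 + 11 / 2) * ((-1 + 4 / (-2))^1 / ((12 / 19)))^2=175807 / 1376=127.77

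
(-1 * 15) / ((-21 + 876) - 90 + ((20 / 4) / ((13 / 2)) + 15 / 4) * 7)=-156 / 8285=-0.02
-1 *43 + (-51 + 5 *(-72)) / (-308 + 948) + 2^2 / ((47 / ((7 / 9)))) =-11796893 / 270720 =-43.58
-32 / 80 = -2 / 5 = -0.40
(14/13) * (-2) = -28/13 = -2.15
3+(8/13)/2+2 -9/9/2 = 125/26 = 4.81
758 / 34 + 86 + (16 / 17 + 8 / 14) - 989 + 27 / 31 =-3240131 / 3689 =-878.32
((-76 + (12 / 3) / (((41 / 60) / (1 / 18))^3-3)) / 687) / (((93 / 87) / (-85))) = 348042943780 / 39566993499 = 8.80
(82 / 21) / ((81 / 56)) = 656 / 243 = 2.70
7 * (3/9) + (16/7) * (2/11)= 635/231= 2.75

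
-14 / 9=-1.56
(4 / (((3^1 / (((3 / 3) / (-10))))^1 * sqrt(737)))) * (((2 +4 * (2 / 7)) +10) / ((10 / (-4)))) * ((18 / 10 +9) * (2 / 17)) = 13248 * sqrt(737) / 10962875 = 0.03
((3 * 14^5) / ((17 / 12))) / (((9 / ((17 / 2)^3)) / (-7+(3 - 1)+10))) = 388577840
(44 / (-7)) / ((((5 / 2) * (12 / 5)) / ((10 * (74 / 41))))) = -16280 / 861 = -18.91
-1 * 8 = -8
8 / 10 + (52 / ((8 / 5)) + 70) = 1033 / 10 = 103.30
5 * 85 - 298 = 127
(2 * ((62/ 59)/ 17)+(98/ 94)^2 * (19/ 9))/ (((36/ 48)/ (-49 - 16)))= -12537486260/ 59821929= -209.58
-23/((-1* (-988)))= -0.02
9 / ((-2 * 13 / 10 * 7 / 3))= -135 / 91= -1.48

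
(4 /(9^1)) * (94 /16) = 47 /18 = 2.61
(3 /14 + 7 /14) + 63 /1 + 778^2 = 4237434 /7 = 605347.71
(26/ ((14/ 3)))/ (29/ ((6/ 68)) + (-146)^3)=-117/ 65347954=-0.00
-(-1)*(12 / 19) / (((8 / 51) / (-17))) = -2601 / 38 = -68.45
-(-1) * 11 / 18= 11 / 18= 0.61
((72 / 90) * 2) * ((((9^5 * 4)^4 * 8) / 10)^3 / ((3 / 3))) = 15436200937415267294332604030221218727046936884192295008219422523392 / 625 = 24697921499864427670932170000000000000000000000000000000000000000.00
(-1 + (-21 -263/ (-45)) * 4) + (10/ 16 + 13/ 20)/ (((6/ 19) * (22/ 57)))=-810397/ 15840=-51.16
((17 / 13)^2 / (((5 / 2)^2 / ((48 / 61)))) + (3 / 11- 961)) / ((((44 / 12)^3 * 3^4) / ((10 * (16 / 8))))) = -10892109728 / 2264011035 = -4.81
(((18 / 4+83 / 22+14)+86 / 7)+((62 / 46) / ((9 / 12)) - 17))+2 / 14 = 103595 / 5313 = 19.50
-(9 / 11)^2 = -81 / 121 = -0.67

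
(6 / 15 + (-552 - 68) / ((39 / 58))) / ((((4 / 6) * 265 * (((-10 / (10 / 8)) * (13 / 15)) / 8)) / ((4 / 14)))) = 539166 / 313495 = 1.72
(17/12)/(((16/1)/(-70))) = -6.20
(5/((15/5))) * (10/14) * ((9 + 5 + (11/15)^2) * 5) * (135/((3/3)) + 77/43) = 96200110/8127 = 11837.10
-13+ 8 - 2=-7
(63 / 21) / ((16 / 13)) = 39 / 16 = 2.44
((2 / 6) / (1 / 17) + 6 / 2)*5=130 / 3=43.33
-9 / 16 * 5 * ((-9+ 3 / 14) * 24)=16605 / 28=593.04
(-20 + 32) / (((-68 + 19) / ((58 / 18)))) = -116 / 147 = -0.79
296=296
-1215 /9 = -135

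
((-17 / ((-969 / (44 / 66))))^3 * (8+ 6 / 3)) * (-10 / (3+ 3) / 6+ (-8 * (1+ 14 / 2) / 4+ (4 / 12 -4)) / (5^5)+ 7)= 3022168 / 28126186875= 0.00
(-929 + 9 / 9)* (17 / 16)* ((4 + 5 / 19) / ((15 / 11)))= -292842 / 95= -3082.55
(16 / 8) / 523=2 / 523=0.00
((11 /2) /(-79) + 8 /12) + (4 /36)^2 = 7799 /12798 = 0.61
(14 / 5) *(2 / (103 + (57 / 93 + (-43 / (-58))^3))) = 0.05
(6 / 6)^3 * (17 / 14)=17 / 14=1.21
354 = 354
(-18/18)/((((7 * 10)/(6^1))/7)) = -3/5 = -0.60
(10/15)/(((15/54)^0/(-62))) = -124/3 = -41.33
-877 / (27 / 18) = -1754 / 3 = -584.67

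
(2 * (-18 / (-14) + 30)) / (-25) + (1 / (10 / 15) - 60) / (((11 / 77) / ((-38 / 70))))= 219.80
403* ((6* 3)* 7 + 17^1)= 57629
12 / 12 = 1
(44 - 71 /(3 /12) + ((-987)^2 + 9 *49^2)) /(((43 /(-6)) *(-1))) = 138912.28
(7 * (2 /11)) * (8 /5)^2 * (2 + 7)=8064 /275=29.32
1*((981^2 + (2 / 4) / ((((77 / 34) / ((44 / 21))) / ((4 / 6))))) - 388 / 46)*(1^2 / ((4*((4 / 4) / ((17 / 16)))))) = 165939468349 / 649152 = 255624.98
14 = 14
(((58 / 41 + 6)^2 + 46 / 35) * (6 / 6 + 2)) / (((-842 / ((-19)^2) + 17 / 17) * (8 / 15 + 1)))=-10760317614 / 130178321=-82.66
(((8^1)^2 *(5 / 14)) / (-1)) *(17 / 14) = -1360 / 49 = -27.76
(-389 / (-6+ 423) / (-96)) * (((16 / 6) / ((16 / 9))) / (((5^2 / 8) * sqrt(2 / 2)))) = 389 / 83400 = 0.00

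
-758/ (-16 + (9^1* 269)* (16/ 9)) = -379/ 2144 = -0.18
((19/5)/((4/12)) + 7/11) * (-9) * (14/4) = -20853/55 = -379.15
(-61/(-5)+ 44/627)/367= 3497/104595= 0.03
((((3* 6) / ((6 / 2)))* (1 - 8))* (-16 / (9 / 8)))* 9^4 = 3919104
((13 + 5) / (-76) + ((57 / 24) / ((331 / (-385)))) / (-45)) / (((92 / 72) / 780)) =-15492165 / 144647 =-107.10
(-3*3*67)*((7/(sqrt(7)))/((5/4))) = -2412*sqrt(7)/5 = -1276.31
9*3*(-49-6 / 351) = -17205 / 13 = -1323.46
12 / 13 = 0.92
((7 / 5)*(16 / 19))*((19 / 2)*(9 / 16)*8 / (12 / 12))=252 / 5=50.40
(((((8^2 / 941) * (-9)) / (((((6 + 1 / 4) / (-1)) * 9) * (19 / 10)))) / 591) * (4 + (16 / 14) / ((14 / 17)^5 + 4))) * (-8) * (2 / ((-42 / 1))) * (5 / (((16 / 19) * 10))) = 5934141184 / 635335207607205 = 0.00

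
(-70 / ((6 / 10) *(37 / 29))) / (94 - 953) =10150 / 95349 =0.11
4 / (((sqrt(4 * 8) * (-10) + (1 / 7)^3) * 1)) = -18823840 * sqrt(2) / 376476799 - 1372 / 376476799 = -0.07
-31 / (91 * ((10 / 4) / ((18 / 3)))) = -372 / 455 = -0.82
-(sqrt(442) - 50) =50 - sqrt(442) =28.98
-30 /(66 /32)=-160 /11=-14.55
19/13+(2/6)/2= 127/78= 1.63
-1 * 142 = -142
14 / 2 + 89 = 96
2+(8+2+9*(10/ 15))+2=20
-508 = -508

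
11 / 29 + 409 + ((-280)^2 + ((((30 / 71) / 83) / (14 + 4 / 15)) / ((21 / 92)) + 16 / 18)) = 90790745085260 / 1152016677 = 78810.27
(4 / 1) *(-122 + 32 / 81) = -39400 / 81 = -486.42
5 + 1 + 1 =7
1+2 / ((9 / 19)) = 47 / 9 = 5.22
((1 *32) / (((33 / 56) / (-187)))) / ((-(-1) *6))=-15232 / 9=-1692.44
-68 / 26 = -34 / 13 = -2.62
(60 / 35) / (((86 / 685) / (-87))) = -357570 / 301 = -1187.94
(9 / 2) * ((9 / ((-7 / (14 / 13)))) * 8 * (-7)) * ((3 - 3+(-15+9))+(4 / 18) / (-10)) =-136584 / 65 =-2101.29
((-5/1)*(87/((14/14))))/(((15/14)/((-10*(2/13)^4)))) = 64960/28561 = 2.27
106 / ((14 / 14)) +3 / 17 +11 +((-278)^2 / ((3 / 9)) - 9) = 3943323 / 17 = 231960.18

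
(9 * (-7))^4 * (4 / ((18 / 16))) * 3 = 168031584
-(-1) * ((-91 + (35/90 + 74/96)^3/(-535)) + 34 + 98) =65492901577/1597501440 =41.00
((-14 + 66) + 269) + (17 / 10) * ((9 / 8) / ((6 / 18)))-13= 25099 / 80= 313.74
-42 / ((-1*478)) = 21 / 239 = 0.09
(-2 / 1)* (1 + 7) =-16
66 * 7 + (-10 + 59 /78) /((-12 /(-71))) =381241 /936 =407.31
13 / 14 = 0.93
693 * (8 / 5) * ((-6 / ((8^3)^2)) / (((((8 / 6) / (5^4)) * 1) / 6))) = -2338875 / 32768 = -71.38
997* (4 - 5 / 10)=6979 / 2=3489.50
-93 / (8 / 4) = -46.50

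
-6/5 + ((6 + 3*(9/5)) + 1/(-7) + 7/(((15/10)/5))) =3506/105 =33.39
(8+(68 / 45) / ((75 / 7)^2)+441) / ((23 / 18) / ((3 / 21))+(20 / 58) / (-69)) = 151617713638 / 3018571875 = 50.23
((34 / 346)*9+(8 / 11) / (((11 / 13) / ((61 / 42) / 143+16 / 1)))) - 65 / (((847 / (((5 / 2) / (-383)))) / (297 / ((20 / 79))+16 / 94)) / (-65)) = -16404797848349 / 696353996184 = -23.56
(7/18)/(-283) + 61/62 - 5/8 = 225815/631656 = 0.36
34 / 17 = 2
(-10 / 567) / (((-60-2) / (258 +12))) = 0.08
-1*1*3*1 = -3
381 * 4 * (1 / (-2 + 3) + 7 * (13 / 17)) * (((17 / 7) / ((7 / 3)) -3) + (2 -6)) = -48060864 / 833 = -57696.12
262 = 262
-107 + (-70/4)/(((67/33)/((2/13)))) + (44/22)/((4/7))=-182607/1742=-104.83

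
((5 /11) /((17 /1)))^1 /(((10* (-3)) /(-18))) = 0.02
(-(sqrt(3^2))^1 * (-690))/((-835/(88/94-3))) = 5.12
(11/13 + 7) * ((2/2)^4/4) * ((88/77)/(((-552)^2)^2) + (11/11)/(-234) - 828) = -14865831842657827/9152923014144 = -1624.16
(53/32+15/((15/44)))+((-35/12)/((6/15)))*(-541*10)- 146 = 3777367/96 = 39347.57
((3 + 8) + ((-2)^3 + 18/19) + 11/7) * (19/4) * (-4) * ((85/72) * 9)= -31195/28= -1114.11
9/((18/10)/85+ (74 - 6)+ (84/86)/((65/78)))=164475/1264507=0.13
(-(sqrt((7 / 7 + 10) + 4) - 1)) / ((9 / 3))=1 / 3 - sqrt(15) / 3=-0.96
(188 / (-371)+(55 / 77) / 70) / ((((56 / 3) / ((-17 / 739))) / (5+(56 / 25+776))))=2575469349 / 5373712400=0.48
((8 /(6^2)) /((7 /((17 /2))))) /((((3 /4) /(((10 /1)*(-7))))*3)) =-680 /81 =-8.40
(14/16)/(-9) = -0.10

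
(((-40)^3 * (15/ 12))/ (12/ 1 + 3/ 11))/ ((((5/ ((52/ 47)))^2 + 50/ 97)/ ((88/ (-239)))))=14772060160/ 128872863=114.63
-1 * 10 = -10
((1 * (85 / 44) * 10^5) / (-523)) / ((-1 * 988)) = 531250 / 1420991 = 0.37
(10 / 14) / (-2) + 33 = 457 / 14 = 32.64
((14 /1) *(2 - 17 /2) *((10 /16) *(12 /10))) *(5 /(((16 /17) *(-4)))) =90.64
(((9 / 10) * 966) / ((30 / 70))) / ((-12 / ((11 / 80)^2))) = -409101 / 128000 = -3.20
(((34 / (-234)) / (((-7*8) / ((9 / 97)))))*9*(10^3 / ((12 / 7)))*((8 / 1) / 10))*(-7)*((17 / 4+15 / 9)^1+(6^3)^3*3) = -1079321452825 / 5044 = -213981255.52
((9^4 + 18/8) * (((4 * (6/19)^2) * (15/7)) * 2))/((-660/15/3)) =-21264930/27797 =-765.01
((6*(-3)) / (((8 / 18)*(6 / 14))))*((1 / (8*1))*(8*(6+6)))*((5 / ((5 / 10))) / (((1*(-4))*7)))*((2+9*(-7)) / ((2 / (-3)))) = 74115 / 2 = 37057.50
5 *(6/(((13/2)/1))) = 60/13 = 4.62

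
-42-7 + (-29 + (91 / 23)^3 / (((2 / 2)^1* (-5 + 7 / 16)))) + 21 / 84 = -324455945 / 3552764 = -91.32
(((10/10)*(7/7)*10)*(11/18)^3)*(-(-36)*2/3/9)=13310/2187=6.09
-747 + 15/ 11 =-8202/ 11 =-745.64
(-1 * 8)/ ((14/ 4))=-16/ 7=-2.29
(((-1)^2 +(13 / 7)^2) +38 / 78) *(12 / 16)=9433 / 2548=3.70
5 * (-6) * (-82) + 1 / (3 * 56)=413281 / 168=2460.01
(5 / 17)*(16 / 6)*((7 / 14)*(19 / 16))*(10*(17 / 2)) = 475 / 12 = 39.58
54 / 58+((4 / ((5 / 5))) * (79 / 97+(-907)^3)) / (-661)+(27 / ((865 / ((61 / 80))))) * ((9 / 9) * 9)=580975460441127639 / 128669995600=4515236.50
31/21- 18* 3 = -1103/21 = -52.52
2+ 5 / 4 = 13 / 4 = 3.25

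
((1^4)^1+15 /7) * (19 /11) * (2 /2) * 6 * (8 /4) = 456 /7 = 65.14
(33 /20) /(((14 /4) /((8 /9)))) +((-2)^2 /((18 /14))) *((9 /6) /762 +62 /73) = 995353 /324485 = 3.07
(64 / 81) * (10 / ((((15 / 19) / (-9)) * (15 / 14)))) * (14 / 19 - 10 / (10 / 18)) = 587776 / 405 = 1451.30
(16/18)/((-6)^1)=-4/27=-0.15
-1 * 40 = -40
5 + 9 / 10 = 59 / 10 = 5.90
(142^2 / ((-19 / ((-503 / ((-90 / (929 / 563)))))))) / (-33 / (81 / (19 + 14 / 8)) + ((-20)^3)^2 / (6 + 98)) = -734945255304 / 46210405186535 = -0.02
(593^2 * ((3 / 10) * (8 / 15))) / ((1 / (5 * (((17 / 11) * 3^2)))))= 215209188 / 55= 3912894.33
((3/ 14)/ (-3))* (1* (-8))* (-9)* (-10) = 360/ 7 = 51.43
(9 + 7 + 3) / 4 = 19 / 4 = 4.75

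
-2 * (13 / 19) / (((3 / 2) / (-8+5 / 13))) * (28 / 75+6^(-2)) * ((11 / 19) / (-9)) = -121 / 675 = -0.18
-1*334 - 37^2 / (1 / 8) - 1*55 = -11341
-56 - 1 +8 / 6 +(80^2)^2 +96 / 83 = 10199026427 / 249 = 40959945.49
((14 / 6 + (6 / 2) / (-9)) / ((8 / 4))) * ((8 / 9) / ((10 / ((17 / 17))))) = 4 / 45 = 0.09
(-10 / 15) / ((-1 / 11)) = 22 / 3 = 7.33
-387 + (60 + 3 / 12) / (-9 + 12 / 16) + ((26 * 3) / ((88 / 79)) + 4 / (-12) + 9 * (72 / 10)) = -57159 / 220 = -259.81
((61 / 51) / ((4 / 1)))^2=3721 / 41616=0.09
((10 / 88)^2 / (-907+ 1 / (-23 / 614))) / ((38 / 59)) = -0.00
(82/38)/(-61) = -41/1159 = -0.04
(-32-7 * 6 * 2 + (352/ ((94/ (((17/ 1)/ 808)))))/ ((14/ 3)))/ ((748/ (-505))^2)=-9731357575/ 184076816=-52.87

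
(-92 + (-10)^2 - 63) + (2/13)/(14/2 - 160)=-109397/1989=-55.00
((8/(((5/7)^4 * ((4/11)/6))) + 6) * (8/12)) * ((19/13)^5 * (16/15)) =8469764048192/3480871875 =2433.23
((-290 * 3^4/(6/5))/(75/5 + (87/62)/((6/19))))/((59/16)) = -38836800/142249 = -273.02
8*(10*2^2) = 320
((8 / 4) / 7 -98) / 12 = -57 / 7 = -8.14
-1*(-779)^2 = -606841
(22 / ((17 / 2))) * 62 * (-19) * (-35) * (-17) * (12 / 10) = -2176944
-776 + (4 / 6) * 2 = -774.67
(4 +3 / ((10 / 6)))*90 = 522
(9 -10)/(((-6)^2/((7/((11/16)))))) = -28/99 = -0.28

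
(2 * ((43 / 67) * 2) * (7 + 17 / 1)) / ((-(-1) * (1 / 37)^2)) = 5651232 / 67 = 84346.75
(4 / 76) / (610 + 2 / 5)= 5 / 57988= 0.00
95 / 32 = 2.97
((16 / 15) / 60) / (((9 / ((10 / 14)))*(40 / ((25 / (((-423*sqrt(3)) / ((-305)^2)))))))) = -93025*sqrt(3) / 1439046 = -0.11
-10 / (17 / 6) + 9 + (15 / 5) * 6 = 399 / 17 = 23.47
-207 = -207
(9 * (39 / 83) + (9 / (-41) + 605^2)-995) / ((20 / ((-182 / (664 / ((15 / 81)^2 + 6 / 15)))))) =-89472091432451 / 41181064200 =-2172.65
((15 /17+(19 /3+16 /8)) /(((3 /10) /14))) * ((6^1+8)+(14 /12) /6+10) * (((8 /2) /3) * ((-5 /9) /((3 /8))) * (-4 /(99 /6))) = 18339776000 /3680721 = 4982.66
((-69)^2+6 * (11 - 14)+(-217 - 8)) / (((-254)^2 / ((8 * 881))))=7960716 / 16129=493.57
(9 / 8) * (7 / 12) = 21 / 32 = 0.66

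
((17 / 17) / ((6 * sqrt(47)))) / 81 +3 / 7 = sqrt(47) / 22842 +3 / 7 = 0.43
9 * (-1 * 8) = -72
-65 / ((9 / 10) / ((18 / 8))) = -325 / 2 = -162.50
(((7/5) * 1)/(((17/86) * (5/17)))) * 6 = 3612/25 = 144.48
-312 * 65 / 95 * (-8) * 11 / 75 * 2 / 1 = 237952 / 475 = 500.95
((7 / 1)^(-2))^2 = 0.00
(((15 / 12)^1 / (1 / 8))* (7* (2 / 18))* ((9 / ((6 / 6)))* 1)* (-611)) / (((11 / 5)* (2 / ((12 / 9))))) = -427700 / 33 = -12960.61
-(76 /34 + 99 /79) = -4685 /1343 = -3.49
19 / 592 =0.03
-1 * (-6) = 6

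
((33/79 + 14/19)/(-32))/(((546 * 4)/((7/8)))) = -1733/119887872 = -0.00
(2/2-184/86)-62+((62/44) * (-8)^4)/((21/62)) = 16976.93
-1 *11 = -11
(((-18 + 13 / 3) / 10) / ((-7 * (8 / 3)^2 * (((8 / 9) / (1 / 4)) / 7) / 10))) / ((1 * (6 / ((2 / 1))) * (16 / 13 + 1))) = 4797 / 59392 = 0.08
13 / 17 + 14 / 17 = 27 / 17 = 1.59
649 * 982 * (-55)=-35052490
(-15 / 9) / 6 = -5 / 18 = -0.28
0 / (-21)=0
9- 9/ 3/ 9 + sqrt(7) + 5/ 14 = sqrt(7) + 379/ 42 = 11.67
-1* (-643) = 643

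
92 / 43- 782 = -33534 / 43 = -779.86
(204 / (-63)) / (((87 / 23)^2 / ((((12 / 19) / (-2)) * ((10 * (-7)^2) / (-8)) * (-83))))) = 52249330 / 143811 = 363.32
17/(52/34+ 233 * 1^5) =289/3987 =0.07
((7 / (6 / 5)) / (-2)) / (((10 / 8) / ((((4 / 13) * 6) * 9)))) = -38.77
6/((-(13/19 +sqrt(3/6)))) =2964/23 - 2166 * sqrt(2)/23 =-4.31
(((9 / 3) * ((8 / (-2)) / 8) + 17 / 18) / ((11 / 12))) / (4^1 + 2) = -10 / 99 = -0.10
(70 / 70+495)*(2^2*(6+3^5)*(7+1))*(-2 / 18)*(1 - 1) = 0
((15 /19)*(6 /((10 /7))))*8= 504 /19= 26.53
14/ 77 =2/ 11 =0.18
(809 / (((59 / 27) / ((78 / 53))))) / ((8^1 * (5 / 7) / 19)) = 113299641 / 62540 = 1811.63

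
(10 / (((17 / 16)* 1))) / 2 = 80 / 17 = 4.71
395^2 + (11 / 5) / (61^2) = 2902845136 / 18605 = 156025.00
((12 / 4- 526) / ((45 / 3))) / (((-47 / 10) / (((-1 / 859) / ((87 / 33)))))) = -11506 / 3512451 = -0.00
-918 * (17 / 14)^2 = -132651 / 98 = -1353.58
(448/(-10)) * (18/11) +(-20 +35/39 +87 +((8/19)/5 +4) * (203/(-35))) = -5929868/203775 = -29.10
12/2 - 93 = -87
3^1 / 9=1 / 3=0.33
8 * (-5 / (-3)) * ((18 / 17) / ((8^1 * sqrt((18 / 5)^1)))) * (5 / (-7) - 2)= -95 * sqrt(10) / 119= -2.52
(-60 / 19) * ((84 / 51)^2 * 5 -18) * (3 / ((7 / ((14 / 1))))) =461520 / 5491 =84.05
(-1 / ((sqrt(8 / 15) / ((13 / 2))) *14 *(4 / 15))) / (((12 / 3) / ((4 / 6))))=-65 *sqrt(30) / 896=-0.40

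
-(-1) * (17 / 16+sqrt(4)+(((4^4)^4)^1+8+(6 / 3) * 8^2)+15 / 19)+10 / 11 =14362371108529 / 3344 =4294967436.76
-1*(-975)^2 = -950625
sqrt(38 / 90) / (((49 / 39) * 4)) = 13 * sqrt(95) / 980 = 0.13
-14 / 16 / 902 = -7 / 7216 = -0.00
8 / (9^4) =8 / 6561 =0.00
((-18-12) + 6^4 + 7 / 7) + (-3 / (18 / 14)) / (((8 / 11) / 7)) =29869 / 24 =1244.54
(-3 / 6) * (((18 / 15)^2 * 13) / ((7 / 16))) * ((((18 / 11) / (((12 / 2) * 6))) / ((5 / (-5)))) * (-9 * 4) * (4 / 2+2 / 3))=-179712 / 1925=-93.36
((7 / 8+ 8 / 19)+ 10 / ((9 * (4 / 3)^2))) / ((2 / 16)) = 292 / 19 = 15.37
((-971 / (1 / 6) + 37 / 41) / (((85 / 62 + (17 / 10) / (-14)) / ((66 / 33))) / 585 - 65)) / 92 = 303181474050 / 311238637111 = 0.97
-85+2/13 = -1103/13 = -84.85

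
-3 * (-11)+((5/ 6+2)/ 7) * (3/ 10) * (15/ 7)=6519/ 196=33.26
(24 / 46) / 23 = 12 / 529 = 0.02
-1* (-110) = 110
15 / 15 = 1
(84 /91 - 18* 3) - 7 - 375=-5656 /13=-435.08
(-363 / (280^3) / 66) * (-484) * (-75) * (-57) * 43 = 9786843 / 439040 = 22.29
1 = 1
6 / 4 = 3 / 2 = 1.50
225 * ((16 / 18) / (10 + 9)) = 200 / 19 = 10.53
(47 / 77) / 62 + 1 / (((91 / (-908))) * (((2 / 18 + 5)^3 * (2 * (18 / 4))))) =582035 / 377554177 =0.00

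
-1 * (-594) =594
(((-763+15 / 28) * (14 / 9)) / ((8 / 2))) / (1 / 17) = -362933 / 72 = -5040.74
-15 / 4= -3.75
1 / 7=0.14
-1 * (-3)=3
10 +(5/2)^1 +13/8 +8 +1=185/8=23.12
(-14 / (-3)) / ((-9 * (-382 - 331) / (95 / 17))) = 1330 / 327267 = 0.00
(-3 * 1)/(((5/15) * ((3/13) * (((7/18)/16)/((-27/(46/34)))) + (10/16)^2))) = -23.06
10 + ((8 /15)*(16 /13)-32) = -4162 /195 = -21.34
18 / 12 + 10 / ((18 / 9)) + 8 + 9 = 47 / 2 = 23.50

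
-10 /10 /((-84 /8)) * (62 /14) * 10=620 /147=4.22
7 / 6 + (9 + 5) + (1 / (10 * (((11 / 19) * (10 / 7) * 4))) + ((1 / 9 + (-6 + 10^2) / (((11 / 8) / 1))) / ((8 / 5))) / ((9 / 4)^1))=12195173 / 356400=34.22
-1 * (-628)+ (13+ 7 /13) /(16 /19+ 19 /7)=353180 /559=631.81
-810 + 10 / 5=-808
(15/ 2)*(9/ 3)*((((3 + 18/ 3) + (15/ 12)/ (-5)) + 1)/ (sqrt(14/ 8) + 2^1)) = 195 - 195*sqrt(7)/ 4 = 66.02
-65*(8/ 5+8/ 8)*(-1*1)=169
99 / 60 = 33 / 20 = 1.65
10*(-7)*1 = -70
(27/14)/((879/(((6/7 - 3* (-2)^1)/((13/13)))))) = 216/14357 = 0.02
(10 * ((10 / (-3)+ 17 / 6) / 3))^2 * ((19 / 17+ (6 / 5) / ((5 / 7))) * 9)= 1189 / 17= 69.94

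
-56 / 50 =-28 / 25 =-1.12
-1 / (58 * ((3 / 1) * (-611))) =0.00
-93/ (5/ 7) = -651/ 5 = -130.20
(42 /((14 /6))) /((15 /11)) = 66 /5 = 13.20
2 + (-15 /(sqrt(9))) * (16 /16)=-3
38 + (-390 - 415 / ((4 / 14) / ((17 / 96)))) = -116969 / 192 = -609.21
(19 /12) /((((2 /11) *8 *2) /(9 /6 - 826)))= -344641 /768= -448.75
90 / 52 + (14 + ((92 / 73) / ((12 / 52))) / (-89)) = 7940723 / 506766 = 15.67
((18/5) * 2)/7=36/35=1.03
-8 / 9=-0.89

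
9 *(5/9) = 5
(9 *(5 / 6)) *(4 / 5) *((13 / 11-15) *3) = -2736 / 11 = -248.73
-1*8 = -8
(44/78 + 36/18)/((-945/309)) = -2060/2457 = -0.84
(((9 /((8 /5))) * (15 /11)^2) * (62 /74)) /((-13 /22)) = -313875 /21164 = -14.83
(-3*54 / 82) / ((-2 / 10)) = 405 / 41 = 9.88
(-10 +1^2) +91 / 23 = -116 / 23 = -5.04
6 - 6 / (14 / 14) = 0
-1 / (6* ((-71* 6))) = 1 / 2556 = 0.00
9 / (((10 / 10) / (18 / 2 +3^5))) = 2268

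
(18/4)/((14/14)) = 4.50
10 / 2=5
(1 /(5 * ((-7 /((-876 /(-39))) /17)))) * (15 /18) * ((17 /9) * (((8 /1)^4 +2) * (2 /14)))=-57637004 /5733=-10053.55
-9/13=-0.69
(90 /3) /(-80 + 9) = -30 /71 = -0.42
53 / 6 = 8.83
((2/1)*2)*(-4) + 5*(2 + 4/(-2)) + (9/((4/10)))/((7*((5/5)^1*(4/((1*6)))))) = -313/28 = -11.18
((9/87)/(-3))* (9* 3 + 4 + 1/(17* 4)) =-2109/1972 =-1.07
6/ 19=0.32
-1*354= -354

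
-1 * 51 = -51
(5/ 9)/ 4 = 0.14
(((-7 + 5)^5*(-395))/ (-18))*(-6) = 12640/ 3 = 4213.33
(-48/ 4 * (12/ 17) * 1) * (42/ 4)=-1512/ 17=-88.94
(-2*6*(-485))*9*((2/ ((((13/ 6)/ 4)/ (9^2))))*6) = 1221920640/ 13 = 93993895.38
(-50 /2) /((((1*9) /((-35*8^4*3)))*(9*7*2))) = 256000 /27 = 9481.48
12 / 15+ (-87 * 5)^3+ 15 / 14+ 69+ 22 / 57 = -82312803.74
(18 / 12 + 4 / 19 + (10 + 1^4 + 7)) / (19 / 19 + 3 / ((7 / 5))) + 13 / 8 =13203 / 1672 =7.90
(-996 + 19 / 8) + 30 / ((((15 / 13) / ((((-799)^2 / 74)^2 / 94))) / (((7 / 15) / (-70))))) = -56772186877 / 410700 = -138232.74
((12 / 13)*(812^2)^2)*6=31300884744192 / 13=2407760364937.85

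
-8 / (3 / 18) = -48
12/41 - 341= -13969/41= -340.71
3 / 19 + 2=41 / 19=2.16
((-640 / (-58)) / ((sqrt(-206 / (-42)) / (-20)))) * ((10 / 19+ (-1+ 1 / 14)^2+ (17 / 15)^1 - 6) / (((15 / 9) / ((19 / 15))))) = 12434368 * sqrt(2163) / 2195445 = 263.41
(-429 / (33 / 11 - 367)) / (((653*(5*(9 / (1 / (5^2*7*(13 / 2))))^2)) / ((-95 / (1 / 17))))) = -3553 / 638760110625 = -0.00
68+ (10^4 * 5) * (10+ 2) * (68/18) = 6800204/3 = 2266734.67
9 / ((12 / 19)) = 57 / 4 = 14.25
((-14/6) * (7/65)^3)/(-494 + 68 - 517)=0.00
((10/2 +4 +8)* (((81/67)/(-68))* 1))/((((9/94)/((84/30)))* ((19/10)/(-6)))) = 35532/1273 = 27.91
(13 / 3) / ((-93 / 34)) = -442 / 279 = -1.58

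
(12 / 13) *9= 108 / 13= 8.31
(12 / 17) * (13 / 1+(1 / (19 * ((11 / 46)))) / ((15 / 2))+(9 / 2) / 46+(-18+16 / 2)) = 901939 / 408595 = 2.21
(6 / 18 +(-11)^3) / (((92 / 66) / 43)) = -944108 / 23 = -41048.17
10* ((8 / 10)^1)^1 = 8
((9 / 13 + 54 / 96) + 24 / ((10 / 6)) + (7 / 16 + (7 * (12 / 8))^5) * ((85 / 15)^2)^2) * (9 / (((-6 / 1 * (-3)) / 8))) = 22172111616997 / 42120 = 526403409.71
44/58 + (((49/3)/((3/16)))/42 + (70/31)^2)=5968198/752463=7.93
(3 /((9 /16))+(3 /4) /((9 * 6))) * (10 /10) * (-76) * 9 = -7315 /2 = -3657.50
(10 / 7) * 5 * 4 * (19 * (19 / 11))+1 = 938.66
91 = 91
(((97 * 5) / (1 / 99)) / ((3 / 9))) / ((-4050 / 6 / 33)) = -35211 / 5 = -7042.20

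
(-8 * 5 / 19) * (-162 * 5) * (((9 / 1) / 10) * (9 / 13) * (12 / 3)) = 1049760 / 247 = 4250.04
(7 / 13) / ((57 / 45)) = 105 / 247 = 0.43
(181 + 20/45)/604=1633/5436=0.30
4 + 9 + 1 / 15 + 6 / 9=206 / 15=13.73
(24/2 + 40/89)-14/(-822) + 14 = 968117/36579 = 26.47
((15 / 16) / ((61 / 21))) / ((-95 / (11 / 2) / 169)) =-117117 / 37088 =-3.16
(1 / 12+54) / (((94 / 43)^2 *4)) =1200001 / 424128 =2.83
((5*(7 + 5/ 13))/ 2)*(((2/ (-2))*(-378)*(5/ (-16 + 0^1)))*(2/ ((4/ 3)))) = -42525/ 13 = -3271.15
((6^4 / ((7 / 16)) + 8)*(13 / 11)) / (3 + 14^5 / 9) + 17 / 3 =711344951 / 124243581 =5.73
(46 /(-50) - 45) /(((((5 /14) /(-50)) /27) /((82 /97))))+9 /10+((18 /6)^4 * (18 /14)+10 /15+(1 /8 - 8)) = 146833.54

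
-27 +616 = 589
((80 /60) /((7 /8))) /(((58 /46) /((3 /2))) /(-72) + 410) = 26496 /7128877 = 0.00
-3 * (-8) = 24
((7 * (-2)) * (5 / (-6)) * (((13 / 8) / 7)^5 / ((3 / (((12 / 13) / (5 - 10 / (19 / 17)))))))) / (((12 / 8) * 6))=-542659 / 7965941760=-0.00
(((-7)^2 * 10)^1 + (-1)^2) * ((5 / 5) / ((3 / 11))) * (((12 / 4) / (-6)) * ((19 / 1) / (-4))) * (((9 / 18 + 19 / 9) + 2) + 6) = 19600229 / 432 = 45370.90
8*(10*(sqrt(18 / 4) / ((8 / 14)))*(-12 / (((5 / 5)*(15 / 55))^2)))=-33880*sqrt(2)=-47913.56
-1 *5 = -5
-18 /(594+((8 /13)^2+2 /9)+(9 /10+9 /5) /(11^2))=-33127380 /1094350547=-0.03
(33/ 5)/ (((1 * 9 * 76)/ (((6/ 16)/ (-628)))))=-0.00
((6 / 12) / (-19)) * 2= -0.05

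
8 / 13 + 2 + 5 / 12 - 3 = 5 / 156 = 0.03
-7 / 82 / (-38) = 7 / 3116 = 0.00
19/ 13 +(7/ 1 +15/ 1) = 305/ 13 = 23.46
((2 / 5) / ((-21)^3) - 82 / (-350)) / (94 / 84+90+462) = 108466 / 256121775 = 0.00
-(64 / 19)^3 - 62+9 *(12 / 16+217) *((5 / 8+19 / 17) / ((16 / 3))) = 32245688403 / 59700736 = 540.12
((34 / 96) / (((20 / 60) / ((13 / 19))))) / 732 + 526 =117049949 / 222528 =526.00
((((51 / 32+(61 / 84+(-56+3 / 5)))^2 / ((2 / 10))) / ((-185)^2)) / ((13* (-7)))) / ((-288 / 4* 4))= 31808365801 / 2025283792896000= 0.00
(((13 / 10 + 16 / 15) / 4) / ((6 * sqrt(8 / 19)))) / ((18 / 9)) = 71 * sqrt(38) / 5760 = 0.08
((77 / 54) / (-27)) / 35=-11 / 7290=-0.00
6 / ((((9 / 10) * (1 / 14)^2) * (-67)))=-3920 / 201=-19.50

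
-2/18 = -1/9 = -0.11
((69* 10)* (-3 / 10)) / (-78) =69 / 26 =2.65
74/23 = 3.22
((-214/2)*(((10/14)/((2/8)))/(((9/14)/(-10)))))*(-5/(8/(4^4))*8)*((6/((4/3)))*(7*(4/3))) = -766976000/3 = -255658666.67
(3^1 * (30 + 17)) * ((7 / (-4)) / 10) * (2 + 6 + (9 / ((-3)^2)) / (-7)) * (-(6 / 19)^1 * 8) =489.79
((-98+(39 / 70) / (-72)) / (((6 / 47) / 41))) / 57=-317286331 / 574560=-552.22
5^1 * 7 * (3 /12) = 35 /4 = 8.75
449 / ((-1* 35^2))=-449 / 1225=-0.37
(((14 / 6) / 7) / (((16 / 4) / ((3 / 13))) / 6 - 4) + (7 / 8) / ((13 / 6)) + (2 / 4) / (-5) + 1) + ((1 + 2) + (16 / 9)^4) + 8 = 37516241 / 1705860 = 21.99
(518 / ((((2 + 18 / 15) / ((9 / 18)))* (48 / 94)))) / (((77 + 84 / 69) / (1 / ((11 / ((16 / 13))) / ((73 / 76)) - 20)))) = -14598905 / 77050656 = -0.19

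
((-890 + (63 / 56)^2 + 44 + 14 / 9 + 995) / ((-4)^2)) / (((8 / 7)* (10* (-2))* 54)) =-612143 / 79626240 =-0.01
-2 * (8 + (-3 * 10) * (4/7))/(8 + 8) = 8/7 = 1.14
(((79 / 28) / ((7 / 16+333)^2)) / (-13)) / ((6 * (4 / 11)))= -632 / 706380675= -0.00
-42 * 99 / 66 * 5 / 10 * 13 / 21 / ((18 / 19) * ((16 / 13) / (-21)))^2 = -38862733 / 6144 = -6325.31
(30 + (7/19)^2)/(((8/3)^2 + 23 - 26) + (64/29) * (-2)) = -2839419/28519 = -99.56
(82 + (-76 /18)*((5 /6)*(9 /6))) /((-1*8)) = -9.59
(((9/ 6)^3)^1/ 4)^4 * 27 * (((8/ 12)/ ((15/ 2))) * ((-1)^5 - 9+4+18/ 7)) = -4.17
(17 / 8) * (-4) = -17 / 2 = -8.50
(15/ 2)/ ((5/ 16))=24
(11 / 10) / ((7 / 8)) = 44 / 35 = 1.26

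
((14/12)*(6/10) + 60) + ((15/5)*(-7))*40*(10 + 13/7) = -98993/10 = -9899.30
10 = 10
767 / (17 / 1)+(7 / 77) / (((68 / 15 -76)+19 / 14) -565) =1125264431 / 24940751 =45.12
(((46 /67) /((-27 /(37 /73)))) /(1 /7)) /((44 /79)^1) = -470603 /2905254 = -0.16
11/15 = 0.73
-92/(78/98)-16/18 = -13628/117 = -116.48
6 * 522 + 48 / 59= 184836 / 59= 3132.81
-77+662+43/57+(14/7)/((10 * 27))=1502479/2565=585.76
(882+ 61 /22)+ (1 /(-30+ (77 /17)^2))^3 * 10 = 400844345218585 /453053810462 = 884.76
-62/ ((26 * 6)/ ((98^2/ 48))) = -74431/ 936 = -79.52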